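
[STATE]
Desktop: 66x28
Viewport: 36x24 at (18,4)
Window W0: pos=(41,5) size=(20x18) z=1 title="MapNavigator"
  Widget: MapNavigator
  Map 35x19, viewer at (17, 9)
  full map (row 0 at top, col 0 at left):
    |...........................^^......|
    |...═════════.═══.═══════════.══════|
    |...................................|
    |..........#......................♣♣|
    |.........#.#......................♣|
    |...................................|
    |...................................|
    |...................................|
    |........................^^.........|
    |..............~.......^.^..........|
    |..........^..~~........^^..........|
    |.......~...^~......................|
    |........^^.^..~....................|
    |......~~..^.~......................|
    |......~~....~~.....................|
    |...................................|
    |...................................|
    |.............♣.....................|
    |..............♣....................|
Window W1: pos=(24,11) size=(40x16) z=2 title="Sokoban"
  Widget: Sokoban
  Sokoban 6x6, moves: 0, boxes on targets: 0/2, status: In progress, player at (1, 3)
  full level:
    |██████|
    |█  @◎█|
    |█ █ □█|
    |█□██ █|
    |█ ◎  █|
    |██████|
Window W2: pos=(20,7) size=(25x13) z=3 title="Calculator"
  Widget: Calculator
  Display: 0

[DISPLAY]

                                    
                       ┏━━━━━━━━━━━━
                       ┃ MapNavigato
  ┏━━━━━━━━━━━━━━━━━━━━━━━┓─────────
  ┃ Calculator            ┃.........
  ┠───────────────────────┨.........
  ┃                      0┃#........
  ┃┌───┬───┬───┬───┐      ┃━━━━━━━━━
  ┃│ 7 │ 8 │ 9 │ ÷ │      ┃         
  ┃├───┼───┼───┼───┤      ┃─────────
  ┃│ 4 │ 5 │ 6 │ × │      ┃         
  ┃├───┼───┼───┼───┤      ┃         
  ┃│ 1 │ 2 │ 3 │ - │      ┃         
  ┃├───┼───┼───┼───┤      ┃         
  ┃│ 0 │ . │ = │ + │      ┃         
  ┗━━━━━━━━━━━━━━━━━━━━━━━┛         
      ┃Moves: 0  0/2                
      ┃                             
      ┃                             
      ┃                             
      ┃                             
      ┃                             
      ┗━━━━━━━━━━━━━━━━━━━━━━━━━━━━━
                                    


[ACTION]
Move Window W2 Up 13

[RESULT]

  ┃┌───┬───┬───┬───┐      ┃         
  ┃│ 7 │ 8 │ 9 │ ÷ │      ┃━━━━━━━━━
  ┃├───┼───┼───┼───┤      ┃pNavigato
  ┃│ 4 │ 5 │ 6 │ × │      ┃─────────
  ┃├───┼───┼───┼───┤      ┃.........
  ┃│ 1 │ 2 │ 3 │ - │      ┃.........
  ┃├───┼───┼───┼───┤      ┃#........
  ┃│ 0 │ . │ = │ + │      ┃━━━━━━━━━
  ┗━━━━━━━━━━━━━━━━━━━━━━━┛         
      ┠─────────────────────────────
      ┃██████                       
      ┃█  @◎█                       
      ┃█ █ □█                       
      ┃█□██ █                       
      ┃█ ◎  █                       
      ┃██████                       
      ┃Moves: 0  0/2                
      ┃                             
      ┃                             
      ┃                             
      ┃                             
      ┃                             
      ┗━━━━━━━━━━━━━━━━━━━━━━━━━━━━━
                                    


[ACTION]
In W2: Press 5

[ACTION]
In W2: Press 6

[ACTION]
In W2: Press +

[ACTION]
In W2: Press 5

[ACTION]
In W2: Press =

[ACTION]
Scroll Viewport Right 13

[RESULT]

───┬───┐      ┃                     
 9 │ ÷ │      ┃━━━━━━━━━━━━━━━┓     
───┼───┤      ┃pNavigator     ┃     
 6 │ × │      ┃───────────────┨     
───┼───┤      ┃...............┃     
 3 │ - │      ┃...............┃     
───┼───┤      ┃#..............┃     
 = │ + │      ┃━━━━━━━━━━━━━━━━━━┓  
━━━━━━━━━━━━━━┛                  ┃  
─────────────────────────────────┨  
█                                ┃  
█                                ┃  
█                                ┃  
█                                ┃  
█                                ┃  
█                                ┃  
: 0  0/2                         ┃  
                                 ┃  
                                 ┃  
                                 ┃  
                                 ┃  
                                 ┃  
━━━━━━━━━━━━━━━━━━━━━━━━━━━━━━━━━┛  
                                    


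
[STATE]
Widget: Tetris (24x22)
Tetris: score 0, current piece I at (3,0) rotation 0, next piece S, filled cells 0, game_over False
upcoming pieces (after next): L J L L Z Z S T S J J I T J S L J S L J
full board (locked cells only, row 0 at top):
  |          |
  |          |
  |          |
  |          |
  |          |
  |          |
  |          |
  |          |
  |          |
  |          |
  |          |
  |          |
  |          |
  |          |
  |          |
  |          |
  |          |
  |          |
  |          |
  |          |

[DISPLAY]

   ████   │Next:        
          │ ░░          
          │░░           
          │             
          │             
          │             
          │Score:       
          │0            
          │             
          │             
          │             
          │             
          │             
          │             
          │             
          │             
          │             
          │             
          │             
          │             
          │             
          │             


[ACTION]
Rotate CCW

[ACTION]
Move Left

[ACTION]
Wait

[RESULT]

          │Next:        
  █       │ ░░          
  █       │░░           
  █       │             
  █       │             
          │             
          │Score:       
          │0            
          │             
          │             
          │             
          │             
          │             
          │             
          │             
          │             
          │             
          │             
          │             
          │             
          │             
          │             


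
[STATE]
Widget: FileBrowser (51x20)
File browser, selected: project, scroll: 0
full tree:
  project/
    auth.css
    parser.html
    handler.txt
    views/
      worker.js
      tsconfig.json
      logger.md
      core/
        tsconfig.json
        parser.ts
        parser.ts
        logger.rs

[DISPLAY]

> [-] project/                                     
    auth.css                                       
    parser.html                                    
    handler.txt                                    
    [+] views/                                     
                                                   
                                                   
                                                   
                                                   
                                                   
                                                   
                                                   
                                                   
                                                   
                                                   
                                                   
                                                   
                                                   
                                                   
                                                   


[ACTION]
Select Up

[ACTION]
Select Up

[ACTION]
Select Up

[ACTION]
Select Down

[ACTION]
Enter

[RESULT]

  [-] project/                                     
  > auth.css                                       
    parser.html                                    
    handler.txt                                    
    [+] views/                                     
                                                   
                                                   
                                                   
                                                   
                                                   
                                                   
                                                   
                                                   
                                                   
                                                   
                                                   
                                                   
                                                   
                                                   
                                                   


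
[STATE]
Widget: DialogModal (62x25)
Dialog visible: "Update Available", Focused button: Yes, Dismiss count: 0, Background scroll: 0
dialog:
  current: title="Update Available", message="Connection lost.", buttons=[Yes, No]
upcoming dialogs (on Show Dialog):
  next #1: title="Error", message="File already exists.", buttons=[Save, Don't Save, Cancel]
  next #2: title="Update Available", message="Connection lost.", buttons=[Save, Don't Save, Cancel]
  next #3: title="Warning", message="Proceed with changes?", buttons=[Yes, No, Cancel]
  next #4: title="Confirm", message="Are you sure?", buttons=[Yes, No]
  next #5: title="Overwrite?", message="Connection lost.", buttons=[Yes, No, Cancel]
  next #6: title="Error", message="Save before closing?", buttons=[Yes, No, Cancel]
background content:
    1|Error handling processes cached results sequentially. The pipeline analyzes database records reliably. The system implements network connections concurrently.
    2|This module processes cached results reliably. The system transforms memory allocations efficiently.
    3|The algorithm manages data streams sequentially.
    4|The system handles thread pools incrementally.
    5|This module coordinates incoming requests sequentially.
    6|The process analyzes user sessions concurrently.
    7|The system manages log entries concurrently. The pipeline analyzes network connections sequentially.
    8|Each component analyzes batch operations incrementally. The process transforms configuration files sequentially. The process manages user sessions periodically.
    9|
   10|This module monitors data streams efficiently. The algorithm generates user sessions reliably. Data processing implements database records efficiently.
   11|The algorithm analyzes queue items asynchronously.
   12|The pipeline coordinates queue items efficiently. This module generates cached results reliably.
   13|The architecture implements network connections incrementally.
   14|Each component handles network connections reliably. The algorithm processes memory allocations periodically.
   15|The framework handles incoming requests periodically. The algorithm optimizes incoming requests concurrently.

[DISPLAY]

Error handling processes cached results sequentially. The pipe
This module processes cached results reliably. The system tran
The algorithm manages data streams sequentially.              
The system handles thread pools incrementally.                
This module coordinates incoming requests sequentially.       
The process analyzes user sessions concurrently.              
The system manages log entries concurrently. The pipeline anal
Each component analyzes batch operations incrementally. The pr
                                                              
This module monitors data streams efficiently. The algorithm g
The algorithm analyze┌──────────────────┐ronously.            
The pipeline coordina│ Update Available │ciently. This module 
The architecture impl│ Connection lost. │ctions incrementally.
Each component handle│    [Yes]  No     │s reliably. The algor
The framework handles└──────────────────┘eriodically. The algo
                                                              
                                                              
                                                              
                                                              
                                                              
                                                              
                                                              
                                                              
                                                              
                                                              


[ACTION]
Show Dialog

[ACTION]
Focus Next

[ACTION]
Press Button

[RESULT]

Error handling processes cached results sequentially. The pipe
This module processes cached results reliably. The system tran
The algorithm manages data streams sequentially.              
The system handles thread pools incrementally.                
This module coordinates incoming requests sequentially.       
The process analyzes user sessions concurrently.              
The system manages log entries concurrently. The pipeline anal
Each component analyzes batch operations incrementally. The pr
                                                              
This module monitors data streams efficiently. The algorithm g
The algorithm analyzes queue items asynchronously.            
The pipeline coordinates queue items efficiently. This module 
The architecture implements network connections incrementally.
Each component handles network connections reliably. The algor
The framework handles incoming requests periodically. The algo
                                                              
                                                              
                                                              
                                                              
                                                              
                                                              
                                                              
                                                              
                                                              
                                                              


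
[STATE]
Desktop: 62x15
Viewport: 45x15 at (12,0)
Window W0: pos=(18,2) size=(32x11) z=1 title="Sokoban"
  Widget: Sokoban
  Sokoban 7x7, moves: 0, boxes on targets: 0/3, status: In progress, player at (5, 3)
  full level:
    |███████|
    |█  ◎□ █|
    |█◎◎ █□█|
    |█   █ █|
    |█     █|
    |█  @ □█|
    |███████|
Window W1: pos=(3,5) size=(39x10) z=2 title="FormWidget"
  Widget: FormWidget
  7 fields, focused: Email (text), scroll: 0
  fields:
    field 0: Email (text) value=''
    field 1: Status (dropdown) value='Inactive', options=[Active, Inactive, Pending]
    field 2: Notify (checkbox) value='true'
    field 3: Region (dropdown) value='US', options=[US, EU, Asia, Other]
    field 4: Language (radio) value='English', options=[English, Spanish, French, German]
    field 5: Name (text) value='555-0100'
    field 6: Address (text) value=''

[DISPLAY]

                                             
                                             
      ┏━━━━━━━━━━━━━━━━━━━━━━━━━━━━━━┓       
      ┃ Sokoban                      ┃       
      ┠──────────────────────────────┨       
━━━━━━━━━━━━━━━━━━━━━━━━━━━━━┓       ┃       
get                          ┃       ┃       
─────────────────────────────┨       ┃       
      [                     ]┃       ┃       
:     [Inactive            ▼]┃       ┃       
:     [x]                    ┃       ┃       
:     [US                  ▼]┃       ┃       
ge:   (●) English  ( ) Spanis┃━━━━━━━┛       
      [555-0100             ]┃               
━━━━━━━━━━━━━━━━━━━━━━━━━━━━━┛               


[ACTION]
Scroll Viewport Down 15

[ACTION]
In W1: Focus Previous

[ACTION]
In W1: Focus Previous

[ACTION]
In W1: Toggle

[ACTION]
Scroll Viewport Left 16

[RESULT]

                                             
                                             
                  ┏━━━━━━━━━━━━━━━━━━━━━━━━━━
                  ┃ Sokoban                  
                  ┠──────────────────────────
   ┏━━━━━━━━━━━━━━━━━━━━━━━━━━━━━━━━━━━━━┓   
   ┃ FormWidget                          ┃   
   ┠─────────────────────────────────────┨   
   ┃  Email:      [                     ]┃   
   ┃  Status:     [Inactive            ▼]┃   
   ┃  Notify:     [x]                    ┃   
   ┃  Region:     [US                  ▼]┃   
   ┃  Language:   (●) English  ( ) Spanis┃━━━
   ┃> Name:       [555-0100             ]┃   
   ┗━━━━━━━━━━━━━━━━━━━━━━━━━━━━━━━━━━━━━┛   


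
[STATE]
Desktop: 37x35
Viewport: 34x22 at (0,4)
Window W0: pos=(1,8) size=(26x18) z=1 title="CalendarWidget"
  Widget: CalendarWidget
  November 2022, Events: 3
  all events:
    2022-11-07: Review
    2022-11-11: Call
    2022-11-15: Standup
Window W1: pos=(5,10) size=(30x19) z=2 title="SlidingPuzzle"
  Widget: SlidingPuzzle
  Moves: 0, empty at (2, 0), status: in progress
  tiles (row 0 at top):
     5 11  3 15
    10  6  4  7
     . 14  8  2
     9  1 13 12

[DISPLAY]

                                  
                                  
                                  
                                  
 ┏━━━━━━━━━━━━━━━━━━━━━━━━┓       
 ┃ CalendarWidget         ┃       
 ┠───┏━━━━━━━━━━━━━━━━━━━━━━━━━━━━
 ┃   ┃ SlidingPuzzle              
 ┃Mo ┠────────────────────────────
 ┃   ┃┌────┬────┬────┬────┐       
 ┃ 7*┃│  5 │ 11 │  3 │ 15 │       
 ┃14 ┃├────┼────┼────┼────┤       
 ┃21 ┃│ 10 │  6 │  4 │  7 │       
 ┃28 ┃├────┼────┼────┼────┤       
 ┃   ┃│    │ 14 │  8 │  2 │       
 ┃   ┃├────┼────┼────┼────┤       
 ┃   ┃│  9 │  1 │ 13 │ 12 │       
 ┃   ┃└────┴────┴────┴────┘       
 ┃   ┃Moves: 0                    
 ┃   ┃                            
 ┃   ┃                            
 ┗━━━┃                            


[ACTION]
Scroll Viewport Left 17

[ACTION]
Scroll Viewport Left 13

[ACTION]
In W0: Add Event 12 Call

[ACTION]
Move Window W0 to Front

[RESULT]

                                  
                                  
                                  
                                  
 ┏━━━━━━━━━━━━━━━━━━━━━━━━┓       
 ┃ CalendarWidget         ┃       
 ┠────────────────────────┨━━━━━━━
 ┃     November 2022      ┃       
 ┃Mo Tu We Th Fr Sa Su    ┃───────
 ┃    1  2  3  4  5  6    ┃       
 ┃ 7*  8  9 10 11* 12* 13 ┃       
 ┃14 15* 16 17 18 19 20   ┃       
 ┃21 22 23 24 25 26 27    ┃       
 ┃28 29 30                ┃       
 ┃                        ┃       
 ┃                        ┃       
 ┃                        ┃       
 ┃                        ┃       
 ┃                        ┃       
 ┃                        ┃       
 ┃                        ┃       
 ┗━━━━━━━━━━━━━━━━━━━━━━━━┛       


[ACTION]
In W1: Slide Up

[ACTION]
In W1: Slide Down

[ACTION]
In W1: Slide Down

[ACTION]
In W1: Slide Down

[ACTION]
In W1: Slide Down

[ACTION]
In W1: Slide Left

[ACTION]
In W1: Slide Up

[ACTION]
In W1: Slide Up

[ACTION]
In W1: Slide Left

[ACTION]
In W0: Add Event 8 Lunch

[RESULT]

                                  
                                  
                                  
                                  
 ┏━━━━━━━━━━━━━━━━━━━━━━━━┓       
 ┃ CalendarWidget         ┃       
 ┠────────────────────────┨━━━━━━━
 ┃     November 2022      ┃       
 ┃Mo Tu We Th Fr Sa Su    ┃───────
 ┃    1  2  3  4  5  6    ┃       
 ┃ 7*  8*  9 10 11* 12* 13┃       
 ┃14 15* 16 17 18 19 20   ┃       
 ┃21 22 23 24 25 26 27    ┃       
 ┃28 29 30                ┃       
 ┃                        ┃       
 ┃                        ┃       
 ┃                        ┃       
 ┃                        ┃       
 ┃                        ┃       
 ┃                        ┃       
 ┃                        ┃       
 ┗━━━━━━━━━━━━━━━━━━━━━━━━┛       


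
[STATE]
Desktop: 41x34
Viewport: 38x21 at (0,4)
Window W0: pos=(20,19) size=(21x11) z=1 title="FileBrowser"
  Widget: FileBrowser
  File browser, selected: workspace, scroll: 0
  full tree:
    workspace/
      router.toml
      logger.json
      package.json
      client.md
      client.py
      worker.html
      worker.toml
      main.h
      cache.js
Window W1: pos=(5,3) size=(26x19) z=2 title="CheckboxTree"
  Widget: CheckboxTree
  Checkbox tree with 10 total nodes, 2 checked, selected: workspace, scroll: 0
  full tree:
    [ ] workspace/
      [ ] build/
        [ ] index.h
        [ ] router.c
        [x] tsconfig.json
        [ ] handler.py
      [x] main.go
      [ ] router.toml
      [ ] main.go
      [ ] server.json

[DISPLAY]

     ┃ CheckboxTree           ┃       
     ┠────────────────────────┨       
     ┃>[-] workspace/         ┃       
     ┃   [-] build/           ┃       
     ┃     [ ] index.h        ┃       
     ┃     [ ] router.c       ┃       
     ┃     [x] tsconfig.json  ┃       
     ┃     [ ] handler.py     ┃       
     ┃   [x] main.go          ┃       
     ┃   [ ] router.toml      ┃       
     ┃   [ ] main.go          ┃       
     ┃   [ ] server.json      ┃       
     ┃                        ┃       
     ┃                        ┃       
     ┃                        ┃       
     ┃                        ┃━━━━━━━
     ┃                        ┃er     
     ┗━━━━━━━━━━━━━━━━━━━━━━━━┛───────
                    ┃> [-] workspace/ 
                    ┃    router.toml  
                    ┃    logger.json  


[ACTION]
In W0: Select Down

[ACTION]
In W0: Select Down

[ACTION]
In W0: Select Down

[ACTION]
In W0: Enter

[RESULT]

     ┃ CheckboxTree           ┃       
     ┠────────────────────────┨       
     ┃>[-] workspace/         ┃       
     ┃   [-] build/           ┃       
     ┃     [ ] index.h        ┃       
     ┃     [ ] router.c       ┃       
     ┃     [x] tsconfig.json  ┃       
     ┃     [ ] handler.py     ┃       
     ┃   [x] main.go          ┃       
     ┃   [ ] router.toml      ┃       
     ┃   [ ] main.go          ┃       
     ┃   [ ] server.json      ┃       
     ┃                        ┃       
     ┃                        ┃       
     ┃                        ┃       
     ┃                        ┃━━━━━━━
     ┃                        ┃er     
     ┗━━━━━━━━━━━━━━━━━━━━━━━━┛───────
                    ┃  [-] workspace/ 
                    ┃    router.toml  
                    ┃    logger.json  


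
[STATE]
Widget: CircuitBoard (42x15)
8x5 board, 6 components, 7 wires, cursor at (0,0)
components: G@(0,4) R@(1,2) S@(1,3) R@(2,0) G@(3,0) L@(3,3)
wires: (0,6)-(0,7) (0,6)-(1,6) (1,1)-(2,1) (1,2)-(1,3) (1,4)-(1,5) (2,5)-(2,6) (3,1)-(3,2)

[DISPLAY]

   0 1 2 3 4 5 6 7                        
0  [.]              G       · ─ ·         
                            │             
1       ·   R ─ S   · ─ ·   ·             
        │                                 
2   R   ·               · ─ ·             
                                          
3   G   · ─ ·   L                         
                                          
4                                         
Cursor: (0,0)                             
                                          
                                          
                                          
                                          


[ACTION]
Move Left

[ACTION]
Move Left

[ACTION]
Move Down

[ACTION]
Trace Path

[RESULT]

   0 1 2 3 4 5 6 7                        
0                   G       · ─ ·         
                            │             
1  [.]  ·   R ─ S   · ─ ·   ·             
        │                                 
2   R   ·               · ─ ·             
                                          
3   G   · ─ ·   L                         
                                          
4                                         
Cursor: (1,0)  Trace: No connections      
                                          
                                          
                                          
                                          


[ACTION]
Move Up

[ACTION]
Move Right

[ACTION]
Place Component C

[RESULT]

   0 1 2 3 4 5 6 7                        
0      [C]          G       · ─ ·         
                            │             
1       ·   R ─ S   · ─ ·   ·             
        │                                 
2   R   ·               · ─ ·             
                                          
3   G   · ─ ·   L                         
                                          
4                                         
Cursor: (0,1)  Trace: No connections      
                                          
                                          
                                          
                                          


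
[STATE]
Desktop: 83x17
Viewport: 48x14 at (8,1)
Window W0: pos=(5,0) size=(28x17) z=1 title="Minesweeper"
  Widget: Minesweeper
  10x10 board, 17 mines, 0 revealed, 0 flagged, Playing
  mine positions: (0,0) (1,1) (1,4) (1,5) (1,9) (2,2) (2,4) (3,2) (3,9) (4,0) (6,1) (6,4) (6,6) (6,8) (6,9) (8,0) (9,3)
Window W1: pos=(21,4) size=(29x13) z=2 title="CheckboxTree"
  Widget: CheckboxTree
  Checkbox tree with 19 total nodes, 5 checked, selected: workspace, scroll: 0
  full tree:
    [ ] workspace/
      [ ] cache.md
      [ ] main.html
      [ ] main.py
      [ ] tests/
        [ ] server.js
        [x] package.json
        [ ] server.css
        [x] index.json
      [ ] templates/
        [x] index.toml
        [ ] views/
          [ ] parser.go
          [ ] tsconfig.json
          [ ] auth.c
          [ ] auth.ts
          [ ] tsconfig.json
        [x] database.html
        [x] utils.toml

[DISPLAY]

inesweeper              ┃                       
────────────────────────┨                       
■■■■■■■■                ┃                       
■■■■■■■■     ┏━━━━━━━━━━━━━━━━━━━━━━━━━━━┓      
■■■■■■■■     ┃ CheckboxTree              ┃      
■■■■■■■■     ┠───────────────────────────┨      
■■■■■■■■     ┃>[-] workspace/            ┃      
■■■■■■■■     ┃   [ ] cache.md            ┃      
■■■■■■■■     ┃   [ ] main.html           ┃      
■■■■■■■■     ┃   [ ] main.py             ┃      
■■■■■■■■     ┃   [-] tests/              ┃      
■■■■■■■■     ┃     [ ] server.js         ┃      
             ┃     [x] package.json      ┃      
             ┃     [ ] server.css        ┃      


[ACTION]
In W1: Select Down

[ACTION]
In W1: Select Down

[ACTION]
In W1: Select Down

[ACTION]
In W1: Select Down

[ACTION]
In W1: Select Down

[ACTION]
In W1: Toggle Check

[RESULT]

inesweeper              ┃                       
────────────────────────┨                       
■■■■■■■■                ┃                       
■■■■■■■■     ┏━━━━━━━━━━━━━━━━━━━━━━━━━━━┓      
■■■■■■■■     ┃ CheckboxTree              ┃      
■■■■■■■■     ┠───────────────────────────┨      
■■■■■■■■     ┃ [-] workspace/            ┃      
■■■■■■■■     ┃   [ ] cache.md            ┃      
■■■■■■■■     ┃   [ ] main.html           ┃      
■■■■■■■■     ┃   [ ] main.py             ┃      
■■■■■■■■     ┃   [-] tests/              ┃      
■■■■■■■■     ┃>    [x] server.js         ┃      
             ┃     [x] package.json      ┃      
             ┃     [ ] server.css        ┃      


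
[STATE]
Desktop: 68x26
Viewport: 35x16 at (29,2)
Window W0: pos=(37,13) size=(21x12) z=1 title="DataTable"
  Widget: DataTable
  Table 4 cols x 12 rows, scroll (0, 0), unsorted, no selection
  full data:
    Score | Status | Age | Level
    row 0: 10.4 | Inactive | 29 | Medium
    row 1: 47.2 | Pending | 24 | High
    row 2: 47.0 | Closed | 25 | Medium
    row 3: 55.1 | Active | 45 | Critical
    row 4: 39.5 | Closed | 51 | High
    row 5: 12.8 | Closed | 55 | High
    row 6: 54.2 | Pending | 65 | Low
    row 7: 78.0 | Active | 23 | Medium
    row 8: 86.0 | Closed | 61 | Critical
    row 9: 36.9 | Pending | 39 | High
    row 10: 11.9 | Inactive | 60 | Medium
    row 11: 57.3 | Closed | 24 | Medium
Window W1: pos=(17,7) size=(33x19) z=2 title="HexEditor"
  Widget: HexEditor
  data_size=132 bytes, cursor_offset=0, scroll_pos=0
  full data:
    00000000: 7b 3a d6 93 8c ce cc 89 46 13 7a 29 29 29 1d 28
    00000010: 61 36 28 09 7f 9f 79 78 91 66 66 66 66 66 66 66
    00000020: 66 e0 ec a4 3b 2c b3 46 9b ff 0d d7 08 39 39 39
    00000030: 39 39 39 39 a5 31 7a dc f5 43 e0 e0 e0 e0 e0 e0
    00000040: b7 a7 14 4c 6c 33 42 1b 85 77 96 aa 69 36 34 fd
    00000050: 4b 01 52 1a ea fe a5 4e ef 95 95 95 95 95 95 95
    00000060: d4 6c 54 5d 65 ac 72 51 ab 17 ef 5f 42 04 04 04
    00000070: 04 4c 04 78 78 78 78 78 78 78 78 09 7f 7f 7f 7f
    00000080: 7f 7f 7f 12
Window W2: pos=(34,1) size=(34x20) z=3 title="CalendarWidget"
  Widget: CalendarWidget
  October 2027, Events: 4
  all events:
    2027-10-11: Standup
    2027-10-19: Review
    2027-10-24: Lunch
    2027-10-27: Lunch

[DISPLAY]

     ┃ CalendarWidget              
     ┠─────────────────────────────
     ┃          October 2027       
     ┃Mo Tu We Th Fr Sa Su         
     ┃             1  2  3         
━━━━━┃ 4  5  6  7  8  9 10         
     ┃11* 12 13 14 15 16 17        
─────┃18 19* 20 21 22 23 24*       
B 3a ┃25 26 27* 28 29 30 31        
1 36 ┃                             
6 e0 ┃                             
9 39 ┃                             
7 a7 ┃                             
b 01 ┃                             
4 6c ┃                             
4 4c ┃                             


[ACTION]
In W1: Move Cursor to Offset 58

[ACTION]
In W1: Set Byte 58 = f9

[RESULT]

     ┃ CalendarWidget              
     ┠─────────────────────────────
     ┃          October 2027       
     ┃Mo Tu We Th Fr Sa Su         
     ┃             1  2  3         
━━━━━┃ 4  5  6  7  8  9 10         
     ┃11* 12 13 14 15 16 17        
─────┃18 19* 20 21 22 23 24*       
b 3a ┃25 26 27* 28 29 30 31        
1 36 ┃                             
6 e0 ┃                             
9 39 ┃                             
7 a7 ┃                             
b 01 ┃                             
4 6c ┃                             
4 4c ┃                             


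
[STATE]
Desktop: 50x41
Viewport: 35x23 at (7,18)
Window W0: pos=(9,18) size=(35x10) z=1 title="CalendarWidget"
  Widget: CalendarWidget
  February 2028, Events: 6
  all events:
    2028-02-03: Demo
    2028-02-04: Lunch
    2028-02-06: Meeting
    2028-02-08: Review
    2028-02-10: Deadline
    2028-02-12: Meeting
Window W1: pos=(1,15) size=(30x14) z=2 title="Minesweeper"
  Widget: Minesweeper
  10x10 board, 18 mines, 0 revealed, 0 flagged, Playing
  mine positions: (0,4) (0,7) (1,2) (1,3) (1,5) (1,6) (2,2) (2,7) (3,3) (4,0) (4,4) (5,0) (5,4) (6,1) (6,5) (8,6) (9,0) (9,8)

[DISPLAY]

■■■■■                  ┃━━━━━━━━━━━
■■■■■                  ┃           
■■■■■                  ┃───────────
■■■■■                  ┃28         
■■■■■                  ┃           
■■■■■                  ┃6*         
■■■■■                  ┃13         
■■■■■                  ┃           
■■■■■                  ┃           
■■■■■                  ┃━━━━━━━━━━━
━━━━━━━━━━━━━━━━━━━━━━━┛           
                                   
                                   
                                   
                                   
                                   
                                   
                                   
                                   
                                   
                                   
                                   
                                   


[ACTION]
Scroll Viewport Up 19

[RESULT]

                                   
                                   
                                   
                                   
                                   
                                   
                                   
                                   
                                   
                                   
                                   
                                   
                                   
                                   
                                   
━━━━━━━━━━━━━━━━━━━━━━━┓           
sweeper                ┃           
───────────────────────┨           
■■■■■                  ┃━━━━━━━━━━━
■■■■■                  ┃           
■■■■■                  ┃───────────
■■■■■                  ┃28         
■■■■■                  ┃           


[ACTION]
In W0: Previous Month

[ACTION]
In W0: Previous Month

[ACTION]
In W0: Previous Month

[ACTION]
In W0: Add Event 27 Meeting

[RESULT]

                                   
                                   
                                   
                                   
                                   
                                   
                                   
                                   
                                   
                                   
                                   
                                   
                                   
                                   
                                   
━━━━━━━━━━━━━━━━━━━━━━━┓           
sweeper                ┃           
───────────────────────┨           
■■■■■                  ┃━━━━━━━━━━━
■■■■■                  ┃           
■■■■■                  ┃───────────
■■■■■                  ┃27         
■■■■■                  ┃           


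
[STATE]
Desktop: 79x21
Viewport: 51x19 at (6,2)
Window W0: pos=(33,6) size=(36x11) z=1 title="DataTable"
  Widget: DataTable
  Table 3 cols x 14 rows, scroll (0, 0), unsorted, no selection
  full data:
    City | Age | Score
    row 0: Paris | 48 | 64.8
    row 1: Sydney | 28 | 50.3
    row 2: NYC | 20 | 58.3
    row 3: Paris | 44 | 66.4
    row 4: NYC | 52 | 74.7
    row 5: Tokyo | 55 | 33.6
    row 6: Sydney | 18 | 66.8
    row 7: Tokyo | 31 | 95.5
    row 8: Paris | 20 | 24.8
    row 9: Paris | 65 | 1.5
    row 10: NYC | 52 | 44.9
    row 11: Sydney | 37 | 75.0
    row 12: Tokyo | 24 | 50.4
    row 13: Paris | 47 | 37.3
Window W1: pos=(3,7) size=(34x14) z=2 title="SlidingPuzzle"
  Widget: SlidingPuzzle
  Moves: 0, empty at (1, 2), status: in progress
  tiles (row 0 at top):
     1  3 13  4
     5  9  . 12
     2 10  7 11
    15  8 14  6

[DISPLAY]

                                                   
                                                   
                                                   
                                                   
                           ┏━━━━━━━━━━━━━━━━━━━━━━━
━━━━━━━━━━━━━━━━━━━━━━━━━━━━━━┓taTable             
lidingPuzzle                  ┃────────────────────
──────────────────────────────┨y  │Age│Score       
───┬────┬────┬────┐           ┃───┼───┼─────       
 1 │  3 │ 13 │  4 │           ┃is │48 │64.8        
───┼────┼────┼────┤           ┃ney│28 │50.3        
 5 │  9 │    │ 12 │           ┃   │20 │58.3        
───┼────┼────┼────┤           ┃is │44 │66.4        
 2 │ 10 │  7 │ 11 │           ┃   │52 │74.7        
───┼────┼────┼────┤           ┃━━━━━━━━━━━━━━━━━━━━
15 │  8 │ 14 │  6 │           ┃                    
───┴────┴────┴────┘           ┃                    
ves: 0                        ┃                    
━━━━━━━━━━━━━━━━━━━━━━━━━━━━━━┛                    


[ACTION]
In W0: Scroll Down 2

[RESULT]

                                                   
                                                   
                                                   
                                                   
                           ┏━━━━━━━━━━━━━━━━━━━━━━━
━━━━━━━━━━━━━━━━━━━━━━━━━━━━━━┓taTable             
lidingPuzzle                  ┃────────────────────
──────────────────────────────┨y  │Age│Score       
───┬────┬────┬────┐           ┃───┼───┼─────       
 1 │  3 │ 13 │  4 │           ┃   │20 │58.3        
───┼────┼────┼────┤           ┃is │44 │66.4        
 5 │  9 │    │ 12 │           ┃   │52 │74.7        
───┼────┼────┼────┤           ┃yo │55 │33.6        
 2 │ 10 │  7 │ 11 │           ┃ney│18 │66.8        
───┼────┼────┼────┤           ┃━━━━━━━━━━━━━━━━━━━━
15 │  8 │ 14 │  6 │           ┃                    
───┴────┴────┴────┘           ┃                    
ves: 0                        ┃                    
━━━━━━━━━━━━━━━━━━━━━━━━━━━━━━┛                    


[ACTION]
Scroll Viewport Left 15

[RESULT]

                                                   
                                                   
                                                   
                                                   
                                 ┏━━━━━━━━━━━━━━━━━
   ┏━━━━━━━━━━━━━━━━━━━━━━━━━━━━━━━━┓taTable       
   ┃ SlidingPuzzle                  ┃──────────────
   ┠────────────────────────────────┨y  │Age│Score 
   ┃┌────┬────┬────┬────┐           ┃───┼───┼───── 
   ┃│  1 │  3 │ 13 │  4 │           ┃   │20 │58.3  
   ┃├────┼────┼────┼────┤           ┃is │44 │66.4  
   ┃│  5 │  9 │    │ 12 │           ┃   │52 │74.7  
   ┃├────┼────┼────┼────┤           ┃yo │55 │33.6  
   ┃│  2 │ 10 │  7 │ 11 │           ┃ney│18 │66.8  
   ┃├────┼────┼────┼────┤           ┃━━━━━━━━━━━━━━
   ┃│ 15 │  8 │ 14 │  6 │           ┃              
   ┃└────┴────┴────┴────┘           ┃              
   ┃Moves: 0                        ┃              
   ┗━━━━━━━━━━━━━━━━━━━━━━━━━━━━━━━━┛              


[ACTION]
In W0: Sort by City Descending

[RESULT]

                                                   
                                                   
                                                   
                                                   
                                 ┏━━━━━━━━━━━━━━━━━
   ┏━━━━━━━━━━━━━━━━━━━━━━━━━━━━━━━━┓taTable       
   ┃ SlidingPuzzle                  ┃──────────────
   ┠────────────────────────────────┨y ▼│Age│Score 
   ┃┌────┬────┬────┬────┐           ┃───┼───┼───── 
   ┃│  1 │  3 │ 13 │  4 │           ┃yo │24 │50.4  
   ┃├────┼────┼────┼────┤           ┃ney│28 │50.3  
   ┃│  5 │  9 │    │ 12 │           ┃ney│18 │66.8  
   ┃├────┼────┼────┼────┤           ┃ney│37 │75.0  
   ┃│  2 │ 10 │  7 │ 11 │           ┃is │48 │64.8  
   ┃├────┼────┼────┼────┤           ┃━━━━━━━━━━━━━━
   ┃│ 15 │  8 │ 14 │  6 │           ┃              
   ┃└────┴────┴────┴────┘           ┃              
   ┃Moves: 0                        ┃              
   ┗━━━━━━━━━━━━━━━━━━━━━━━━━━━━━━━━┛              


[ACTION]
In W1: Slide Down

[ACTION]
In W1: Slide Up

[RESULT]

                                                   
                                                   
                                                   
                                                   
                                 ┏━━━━━━━━━━━━━━━━━
   ┏━━━━━━━━━━━━━━━━━━━━━━━━━━━━━━━━┓taTable       
   ┃ SlidingPuzzle                  ┃──────────────
   ┠────────────────────────────────┨y ▼│Age│Score 
   ┃┌────┬────┬────┬────┐           ┃───┼───┼───── 
   ┃│  1 │  3 │ 13 │  4 │           ┃yo │24 │50.4  
   ┃├────┼────┼────┼────┤           ┃ney│28 │50.3  
   ┃│  5 │  9 │    │ 12 │           ┃ney│18 │66.8  
   ┃├────┼────┼────┼────┤           ┃ney│37 │75.0  
   ┃│  2 │ 10 │  7 │ 11 │           ┃is │48 │64.8  
   ┃├────┼────┼────┼────┤           ┃━━━━━━━━━━━━━━
   ┃│ 15 │  8 │ 14 │  6 │           ┃              
   ┃└────┴────┴────┴────┘           ┃              
   ┃Moves: 2                        ┃              
   ┗━━━━━━━━━━━━━━━━━━━━━━━━━━━━━━━━┛              
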